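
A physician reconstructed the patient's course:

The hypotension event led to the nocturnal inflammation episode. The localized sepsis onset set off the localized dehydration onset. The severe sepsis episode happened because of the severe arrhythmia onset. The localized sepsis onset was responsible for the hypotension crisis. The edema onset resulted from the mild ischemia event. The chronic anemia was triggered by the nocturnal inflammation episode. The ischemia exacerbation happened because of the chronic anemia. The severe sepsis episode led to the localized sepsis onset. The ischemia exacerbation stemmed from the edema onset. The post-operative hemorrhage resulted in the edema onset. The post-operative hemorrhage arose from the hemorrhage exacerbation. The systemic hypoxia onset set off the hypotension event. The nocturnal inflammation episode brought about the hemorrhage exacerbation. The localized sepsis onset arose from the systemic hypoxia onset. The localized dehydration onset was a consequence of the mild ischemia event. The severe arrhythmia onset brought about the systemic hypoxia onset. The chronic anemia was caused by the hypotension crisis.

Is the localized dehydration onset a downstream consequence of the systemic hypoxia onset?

Yes

There is a causal chain: the systemic hypoxia onset → the localized sepsis onset → the localized dehydration onset.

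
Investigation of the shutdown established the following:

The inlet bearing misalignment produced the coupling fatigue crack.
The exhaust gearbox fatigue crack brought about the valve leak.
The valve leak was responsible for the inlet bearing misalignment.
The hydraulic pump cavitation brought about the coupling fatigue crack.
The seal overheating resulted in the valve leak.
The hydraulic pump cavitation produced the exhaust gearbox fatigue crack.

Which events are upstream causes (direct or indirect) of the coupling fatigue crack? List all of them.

the exhaust gearbox fatigue crack, the hydraulic pump cavitation, the inlet bearing misalignment, the seal overheating, the valve leak

Immediate causes of the coupling fatigue crack: the hydraulic pump cavitation, the inlet bearing misalignment.
Further upstream: the exhaust gearbox fatigue crack, the valve leak, the seal overheating.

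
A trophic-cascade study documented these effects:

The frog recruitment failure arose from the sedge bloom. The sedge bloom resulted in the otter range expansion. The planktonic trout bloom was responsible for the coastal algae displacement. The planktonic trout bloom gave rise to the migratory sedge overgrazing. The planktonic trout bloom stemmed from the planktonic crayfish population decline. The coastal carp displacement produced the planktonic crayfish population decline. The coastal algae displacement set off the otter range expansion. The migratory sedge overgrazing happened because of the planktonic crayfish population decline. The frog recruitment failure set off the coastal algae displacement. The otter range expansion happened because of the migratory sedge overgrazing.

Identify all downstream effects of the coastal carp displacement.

Direct effects: the planktonic crayfish population decline.
2 steps out: the planktonic trout bloom, the migratory sedge overgrazing.
3 steps out: the coastal algae displacement, the otter range expansion.
Not reachable from it: the sedge bloom, the frog recruitment failure.

the coastal algae displacement, the migratory sedge overgrazing, the otter range expansion, the planktonic crayfish population decline, the planktonic trout bloom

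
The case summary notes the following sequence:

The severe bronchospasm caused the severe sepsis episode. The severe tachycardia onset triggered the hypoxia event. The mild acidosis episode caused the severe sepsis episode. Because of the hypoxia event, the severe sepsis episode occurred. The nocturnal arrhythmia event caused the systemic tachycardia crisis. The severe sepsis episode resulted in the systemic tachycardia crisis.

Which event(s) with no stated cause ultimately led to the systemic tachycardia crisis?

the mild acidosis episode, the nocturnal arrhythmia event, the severe bronchospasm, the severe tachycardia onset

Tracing upstream from the systemic tachycardia crisis: the systemic tachycardia crisis ← the severe sepsis episode ← the mild acidosis episode.
A separate upstream branch: the systemic tachycardia crisis ← the severe sepsis episode ← the hypoxia event ← the severe tachycardia onset.
A separate upstream branch: the systemic tachycardia crisis ← the nocturnal arrhythmia event.
A separate upstream branch: the systemic tachycardia crisis ← the severe sepsis episode ← the severe bronchospasm.
Each of those chain origins has no stated cause.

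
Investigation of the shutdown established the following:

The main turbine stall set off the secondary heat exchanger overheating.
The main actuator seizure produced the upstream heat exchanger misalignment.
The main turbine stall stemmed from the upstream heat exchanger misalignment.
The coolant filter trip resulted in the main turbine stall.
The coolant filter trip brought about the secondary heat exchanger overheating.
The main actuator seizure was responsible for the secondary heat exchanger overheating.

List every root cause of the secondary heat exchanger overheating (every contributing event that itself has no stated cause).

the coolant filter trip, the main actuator seizure

Tracing upstream from the secondary heat exchanger overheating: the secondary heat exchanger overheating ← the coolant filter trip.
A separate upstream branch: the secondary heat exchanger overheating ← the main actuator seizure.
Each of those chain origins has no stated cause.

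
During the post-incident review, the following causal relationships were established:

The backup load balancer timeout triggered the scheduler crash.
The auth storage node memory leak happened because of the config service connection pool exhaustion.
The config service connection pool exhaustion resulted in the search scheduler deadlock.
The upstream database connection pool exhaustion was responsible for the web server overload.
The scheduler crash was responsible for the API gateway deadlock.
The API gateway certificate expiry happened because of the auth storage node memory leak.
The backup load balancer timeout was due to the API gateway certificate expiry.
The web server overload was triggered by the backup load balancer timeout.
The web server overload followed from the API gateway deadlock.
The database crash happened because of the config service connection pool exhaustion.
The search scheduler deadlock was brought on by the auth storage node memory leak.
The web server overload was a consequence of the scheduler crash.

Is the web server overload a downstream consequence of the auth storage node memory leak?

Yes

There is a causal chain: the auth storage node memory leak → the API gateway certificate expiry → the backup load balancer timeout → the web server overload.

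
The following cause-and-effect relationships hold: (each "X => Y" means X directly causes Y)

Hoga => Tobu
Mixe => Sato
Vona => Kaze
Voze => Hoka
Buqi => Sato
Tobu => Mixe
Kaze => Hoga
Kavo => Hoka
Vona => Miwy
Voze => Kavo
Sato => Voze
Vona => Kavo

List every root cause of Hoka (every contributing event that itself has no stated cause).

Tracing upstream from Hoka: Hoka ← Kavo ← Vona.
A separate upstream branch: Hoka ← Voze ← Sato ← Buqi.
Each of those chain origins has no stated cause.

Buqi, Vona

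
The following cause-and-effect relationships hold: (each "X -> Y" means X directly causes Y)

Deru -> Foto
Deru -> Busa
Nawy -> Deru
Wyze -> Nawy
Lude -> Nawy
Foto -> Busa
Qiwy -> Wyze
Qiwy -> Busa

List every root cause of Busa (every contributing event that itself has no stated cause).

Lude, Qiwy

Tracing upstream from Busa: Busa ← Qiwy.
A separate upstream branch: Busa ← Deru ← Nawy ← Lude.
Each of those chain origins has no stated cause.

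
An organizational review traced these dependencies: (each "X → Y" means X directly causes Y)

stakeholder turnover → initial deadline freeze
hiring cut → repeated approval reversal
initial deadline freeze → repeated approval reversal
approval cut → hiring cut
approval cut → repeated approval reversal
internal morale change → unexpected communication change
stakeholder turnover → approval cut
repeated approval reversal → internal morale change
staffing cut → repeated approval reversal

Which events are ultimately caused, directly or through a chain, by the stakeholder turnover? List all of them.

Direct effects: the initial deadline freeze, the approval cut.
2 steps out: the hiring cut, the repeated approval reversal.
3 steps out: the internal morale change.
4 steps out: the unexpected communication change.
Not reachable from it: the staffing cut.

the approval cut, the hiring cut, the initial deadline freeze, the internal morale change, the repeated approval reversal, the unexpected communication change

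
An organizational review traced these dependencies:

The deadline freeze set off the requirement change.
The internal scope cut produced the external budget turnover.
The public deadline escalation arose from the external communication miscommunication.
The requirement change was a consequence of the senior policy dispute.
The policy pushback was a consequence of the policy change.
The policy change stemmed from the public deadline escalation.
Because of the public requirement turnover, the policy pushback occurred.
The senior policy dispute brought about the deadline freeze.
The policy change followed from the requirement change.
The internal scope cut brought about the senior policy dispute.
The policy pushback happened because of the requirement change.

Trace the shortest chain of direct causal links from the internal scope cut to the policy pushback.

the internal scope cut → the senior policy dispute → the requirement change → the policy pushback

the internal scope cut → the senior policy dispute
the senior policy dispute → the requirement change
the requirement change → the policy pushback
Length: 3 steps.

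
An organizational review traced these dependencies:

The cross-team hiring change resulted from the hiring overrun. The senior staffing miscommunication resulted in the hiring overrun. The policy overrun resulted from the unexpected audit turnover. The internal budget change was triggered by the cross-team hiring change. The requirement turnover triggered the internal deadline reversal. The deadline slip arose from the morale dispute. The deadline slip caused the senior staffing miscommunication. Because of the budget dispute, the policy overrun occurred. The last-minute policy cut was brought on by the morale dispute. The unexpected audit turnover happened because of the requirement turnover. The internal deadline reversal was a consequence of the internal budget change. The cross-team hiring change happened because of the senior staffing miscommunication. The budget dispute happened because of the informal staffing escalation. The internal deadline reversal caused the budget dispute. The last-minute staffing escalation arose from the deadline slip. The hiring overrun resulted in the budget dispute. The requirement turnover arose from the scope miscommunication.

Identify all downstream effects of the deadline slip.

Direct effects: the senior staffing miscommunication, the last-minute staffing escalation.
2 steps out: the hiring overrun, the cross-team hiring change.
3 steps out: the internal budget change, the budget dispute.
4 steps out: the internal deadline reversal, the policy overrun.
Not reachable from it: the morale dispute, the last-minute policy cut, the informal staffing escalation, the scope miscommunication, the requirement turnover, the unexpected audit turnover.

the budget dispute, the cross-team hiring change, the hiring overrun, the internal budget change, the internal deadline reversal, the last-minute staffing escalation, the policy overrun, the senior staffing miscommunication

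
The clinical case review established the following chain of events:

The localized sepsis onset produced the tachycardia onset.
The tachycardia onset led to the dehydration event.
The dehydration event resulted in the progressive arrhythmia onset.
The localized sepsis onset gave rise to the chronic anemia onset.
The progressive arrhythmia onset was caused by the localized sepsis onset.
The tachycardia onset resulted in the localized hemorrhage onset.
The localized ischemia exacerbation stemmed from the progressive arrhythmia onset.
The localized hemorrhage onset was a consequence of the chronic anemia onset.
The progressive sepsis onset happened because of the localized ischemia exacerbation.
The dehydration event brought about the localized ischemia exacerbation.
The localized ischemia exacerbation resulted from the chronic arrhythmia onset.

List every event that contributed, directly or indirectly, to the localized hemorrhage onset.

Immediate causes of the localized hemorrhage onset: the tachycardia onset, the chronic anemia onset.
Further upstream: the localized sepsis onset.

the chronic anemia onset, the localized sepsis onset, the tachycardia onset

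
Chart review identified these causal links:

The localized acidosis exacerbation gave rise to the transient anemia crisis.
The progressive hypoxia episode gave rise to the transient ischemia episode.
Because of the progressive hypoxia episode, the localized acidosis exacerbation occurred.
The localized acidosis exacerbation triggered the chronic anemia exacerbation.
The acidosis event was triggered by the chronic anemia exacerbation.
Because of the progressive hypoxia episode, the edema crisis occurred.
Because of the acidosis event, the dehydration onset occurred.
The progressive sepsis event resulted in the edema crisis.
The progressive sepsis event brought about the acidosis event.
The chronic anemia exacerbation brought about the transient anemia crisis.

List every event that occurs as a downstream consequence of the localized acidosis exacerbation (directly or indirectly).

the acidosis event, the chronic anemia exacerbation, the dehydration onset, the transient anemia crisis

Direct effects: the chronic anemia exacerbation, the transient anemia crisis.
2 steps out: the acidosis event.
3 steps out: the dehydration onset.
Not reachable from it: the progressive hypoxia episode, the transient ischemia episode, the progressive sepsis event, the edema crisis.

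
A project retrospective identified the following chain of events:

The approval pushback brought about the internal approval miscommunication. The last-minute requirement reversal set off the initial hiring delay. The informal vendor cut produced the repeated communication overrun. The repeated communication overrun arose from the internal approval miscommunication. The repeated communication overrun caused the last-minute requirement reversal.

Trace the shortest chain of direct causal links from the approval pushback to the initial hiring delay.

the approval pushback → the internal approval miscommunication → the repeated communication overrun → the last-minute requirement reversal → the initial hiring delay

the approval pushback → the internal approval miscommunication
the internal approval miscommunication → the repeated communication overrun
the repeated communication overrun → the last-minute requirement reversal
the last-minute requirement reversal → the initial hiring delay
Length: 4 steps.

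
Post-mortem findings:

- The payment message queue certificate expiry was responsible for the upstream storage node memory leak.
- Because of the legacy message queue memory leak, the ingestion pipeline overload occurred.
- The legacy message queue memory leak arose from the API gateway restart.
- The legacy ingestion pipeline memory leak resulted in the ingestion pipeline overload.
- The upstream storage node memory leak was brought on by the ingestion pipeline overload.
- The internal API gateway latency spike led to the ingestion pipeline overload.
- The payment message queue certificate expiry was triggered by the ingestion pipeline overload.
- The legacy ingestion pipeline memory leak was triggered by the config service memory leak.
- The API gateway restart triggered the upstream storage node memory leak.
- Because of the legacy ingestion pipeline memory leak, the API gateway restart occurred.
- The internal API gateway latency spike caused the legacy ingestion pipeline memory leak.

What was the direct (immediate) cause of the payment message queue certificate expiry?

Upstream contributors include the internal API gateway latency spike, the legacy ingestion pipeline memory leak, the API gateway restart, the legacy message queue memory leak, the config service memory leak, but only the ingestion pipeline overload feeds directly into the payment message queue certificate expiry.

the ingestion pipeline overload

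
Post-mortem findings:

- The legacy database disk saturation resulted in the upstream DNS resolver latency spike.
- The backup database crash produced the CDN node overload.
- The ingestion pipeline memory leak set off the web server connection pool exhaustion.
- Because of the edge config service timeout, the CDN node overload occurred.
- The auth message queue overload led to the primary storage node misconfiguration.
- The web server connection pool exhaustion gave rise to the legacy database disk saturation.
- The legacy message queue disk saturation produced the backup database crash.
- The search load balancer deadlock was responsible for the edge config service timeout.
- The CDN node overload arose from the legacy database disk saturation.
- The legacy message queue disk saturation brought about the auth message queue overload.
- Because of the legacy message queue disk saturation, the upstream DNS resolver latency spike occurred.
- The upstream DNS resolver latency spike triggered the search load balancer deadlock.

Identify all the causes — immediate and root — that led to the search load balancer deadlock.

the ingestion pipeline memory leak, the legacy database disk saturation, the legacy message queue disk saturation, the upstream DNS resolver latency spike, the web server connection pool exhaustion

Immediate cause of the search load balancer deadlock: the upstream DNS resolver latency spike.
Further upstream: the ingestion pipeline memory leak, the web server connection pool exhaustion, the legacy message queue disk saturation, the legacy database disk saturation.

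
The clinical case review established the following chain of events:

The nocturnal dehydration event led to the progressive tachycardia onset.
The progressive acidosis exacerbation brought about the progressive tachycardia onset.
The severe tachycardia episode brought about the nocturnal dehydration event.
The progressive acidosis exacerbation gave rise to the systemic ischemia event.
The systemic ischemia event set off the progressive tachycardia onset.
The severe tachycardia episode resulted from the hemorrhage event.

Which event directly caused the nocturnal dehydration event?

the severe tachycardia episode

Upstream contributors include the hemorrhage event, but only the severe tachycardia episode feeds directly into the nocturnal dehydration event.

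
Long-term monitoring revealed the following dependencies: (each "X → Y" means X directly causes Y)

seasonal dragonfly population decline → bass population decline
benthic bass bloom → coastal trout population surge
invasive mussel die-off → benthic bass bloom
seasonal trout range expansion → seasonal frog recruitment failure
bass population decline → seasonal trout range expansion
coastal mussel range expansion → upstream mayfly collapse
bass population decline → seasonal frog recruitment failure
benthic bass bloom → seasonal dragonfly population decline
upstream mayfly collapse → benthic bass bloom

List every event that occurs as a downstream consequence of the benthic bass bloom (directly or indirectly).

Direct effects: the seasonal dragonfly population decline, the coastal trout population surge.
2 steps out: the bass population decline.
3 steps out: the seasonal trout range expansion, the seasonal frog recruitment failure.
Not reachable from it: the coastal mussel range expansion, the upstream mayfly collapse, the invasive mussel die-off.

the bass population decline, the coastal trout population surge, the seasonal dragonfly population decline, the seasonal frog recruitment failure, the seasonal trout range expansion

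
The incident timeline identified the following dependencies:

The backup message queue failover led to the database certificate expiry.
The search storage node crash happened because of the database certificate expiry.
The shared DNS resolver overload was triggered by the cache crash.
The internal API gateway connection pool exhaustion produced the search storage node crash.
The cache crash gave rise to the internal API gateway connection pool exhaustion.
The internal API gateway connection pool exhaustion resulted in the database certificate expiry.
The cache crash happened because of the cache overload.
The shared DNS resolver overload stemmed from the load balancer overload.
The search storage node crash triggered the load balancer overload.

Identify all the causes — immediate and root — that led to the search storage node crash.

the backup message queue failover, the cache crash, the cache overload, the database certificate expiry, the internal API gateway connection pool exhaustion

Immediate causes of the search storage node crash: the internal API gateway connection pool exhaustion, the database certificate expiry.
Further upstream: the cache overload, the cache crash, the backup message queue failover.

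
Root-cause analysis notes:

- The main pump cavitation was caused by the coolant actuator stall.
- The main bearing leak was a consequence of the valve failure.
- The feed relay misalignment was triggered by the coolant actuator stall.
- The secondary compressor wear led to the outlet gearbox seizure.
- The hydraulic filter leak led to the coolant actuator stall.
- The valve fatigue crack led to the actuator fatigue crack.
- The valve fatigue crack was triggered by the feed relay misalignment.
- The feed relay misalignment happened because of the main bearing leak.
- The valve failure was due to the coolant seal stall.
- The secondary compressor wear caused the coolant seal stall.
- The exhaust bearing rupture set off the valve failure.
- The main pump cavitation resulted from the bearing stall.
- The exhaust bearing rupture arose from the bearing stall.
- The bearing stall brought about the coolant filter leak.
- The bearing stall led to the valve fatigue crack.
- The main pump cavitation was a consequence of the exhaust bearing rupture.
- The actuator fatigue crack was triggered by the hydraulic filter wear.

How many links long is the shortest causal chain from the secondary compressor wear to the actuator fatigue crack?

Shortest chain: the secondary compressor wear → the coolant seal stall → the valve failure → the main bearing leak → the feed relay misalignment → the valve fatigue crack → the actuator fatigue crack.

6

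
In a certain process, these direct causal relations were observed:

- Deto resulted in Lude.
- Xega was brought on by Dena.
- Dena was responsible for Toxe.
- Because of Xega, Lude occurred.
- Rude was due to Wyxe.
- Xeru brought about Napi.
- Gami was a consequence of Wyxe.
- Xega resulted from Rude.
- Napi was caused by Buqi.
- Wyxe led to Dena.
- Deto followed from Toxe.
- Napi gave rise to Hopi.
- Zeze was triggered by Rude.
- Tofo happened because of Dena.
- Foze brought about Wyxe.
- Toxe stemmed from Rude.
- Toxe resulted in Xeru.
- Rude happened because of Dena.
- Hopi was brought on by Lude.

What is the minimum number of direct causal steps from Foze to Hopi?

5

Shortest chain: Foze → Wyxe → Dena → Xega → Lude → Hopi.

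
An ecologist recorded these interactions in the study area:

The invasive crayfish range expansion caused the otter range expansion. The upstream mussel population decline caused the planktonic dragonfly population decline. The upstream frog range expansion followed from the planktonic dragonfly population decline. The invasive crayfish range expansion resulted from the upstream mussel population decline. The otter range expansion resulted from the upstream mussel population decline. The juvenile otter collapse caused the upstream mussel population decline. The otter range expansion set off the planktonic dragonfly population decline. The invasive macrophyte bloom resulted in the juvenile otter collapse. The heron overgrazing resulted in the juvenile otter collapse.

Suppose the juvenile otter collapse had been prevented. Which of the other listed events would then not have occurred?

Downstream of the juvenile otter collapse: the upstream mussel population decline, the invasive crayfish range expansion, the otter range expansion, the planktonic dragonfly population decline, the upstream frog range expansion.

the invasive crayfish range expansion, the otter range expansion, the planktonic dragonfly population decline, the upstream frog range expansion, the upstream mussel population decline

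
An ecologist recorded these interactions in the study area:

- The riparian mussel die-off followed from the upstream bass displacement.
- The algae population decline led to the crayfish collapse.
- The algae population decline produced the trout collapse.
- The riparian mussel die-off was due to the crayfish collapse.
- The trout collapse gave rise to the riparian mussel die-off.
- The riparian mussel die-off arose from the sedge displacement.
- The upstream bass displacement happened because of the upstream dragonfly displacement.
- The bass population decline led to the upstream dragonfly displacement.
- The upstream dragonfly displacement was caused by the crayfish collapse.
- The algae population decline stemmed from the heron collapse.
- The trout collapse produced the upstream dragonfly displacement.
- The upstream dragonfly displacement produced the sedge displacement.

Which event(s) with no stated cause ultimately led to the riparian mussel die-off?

Tracing upstream from the riparian mussel die-off: the riparian mussel die-off ← the trout collapse ← the algae population decline ← the heron collapse.
A separate upstream branch: the riparian mussel die-off ← the upstream bass displacement ← the upstream dragonfly displacement ← the bass population decline.
Each of those chain origins has no stated cause.

the bass population decline, the heron collapse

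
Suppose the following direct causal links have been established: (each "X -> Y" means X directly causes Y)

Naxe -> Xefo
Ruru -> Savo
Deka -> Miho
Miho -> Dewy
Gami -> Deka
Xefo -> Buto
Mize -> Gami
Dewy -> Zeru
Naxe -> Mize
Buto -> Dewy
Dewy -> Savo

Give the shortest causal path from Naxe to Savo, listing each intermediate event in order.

Naxe → Xefo
Xefo → Buto
Buto → Dewy
Dewy → Savo
Length: 4 steps.

Naxe → Xefo → Buto → Dewy → Savo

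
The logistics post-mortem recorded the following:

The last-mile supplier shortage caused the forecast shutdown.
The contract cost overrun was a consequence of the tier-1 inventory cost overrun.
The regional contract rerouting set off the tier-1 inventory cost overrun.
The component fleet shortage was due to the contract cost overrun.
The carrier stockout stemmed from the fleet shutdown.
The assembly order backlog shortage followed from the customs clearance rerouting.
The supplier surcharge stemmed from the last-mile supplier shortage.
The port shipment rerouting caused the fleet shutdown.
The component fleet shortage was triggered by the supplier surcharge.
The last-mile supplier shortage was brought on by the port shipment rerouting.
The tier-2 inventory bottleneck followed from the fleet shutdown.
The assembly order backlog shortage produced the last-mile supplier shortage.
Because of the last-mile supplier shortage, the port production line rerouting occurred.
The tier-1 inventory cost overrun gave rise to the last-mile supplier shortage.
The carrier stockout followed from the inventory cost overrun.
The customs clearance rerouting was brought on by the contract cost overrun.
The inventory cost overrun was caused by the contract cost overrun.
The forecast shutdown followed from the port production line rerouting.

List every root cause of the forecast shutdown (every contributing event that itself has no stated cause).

the port shipment rerouting, the regional contract rerouting

Tracing upstream from the forecast shutdown: the forecast shutdown ← the last-mile supplier shortage ← the tier-1 inventory cost overrun ← the regional contract rerouting.
A separate upstream branch: the forecast shutdown ← the last-mile supplier shortage ← the port shipment rerouting.
Each of those chain origins has no stated cause.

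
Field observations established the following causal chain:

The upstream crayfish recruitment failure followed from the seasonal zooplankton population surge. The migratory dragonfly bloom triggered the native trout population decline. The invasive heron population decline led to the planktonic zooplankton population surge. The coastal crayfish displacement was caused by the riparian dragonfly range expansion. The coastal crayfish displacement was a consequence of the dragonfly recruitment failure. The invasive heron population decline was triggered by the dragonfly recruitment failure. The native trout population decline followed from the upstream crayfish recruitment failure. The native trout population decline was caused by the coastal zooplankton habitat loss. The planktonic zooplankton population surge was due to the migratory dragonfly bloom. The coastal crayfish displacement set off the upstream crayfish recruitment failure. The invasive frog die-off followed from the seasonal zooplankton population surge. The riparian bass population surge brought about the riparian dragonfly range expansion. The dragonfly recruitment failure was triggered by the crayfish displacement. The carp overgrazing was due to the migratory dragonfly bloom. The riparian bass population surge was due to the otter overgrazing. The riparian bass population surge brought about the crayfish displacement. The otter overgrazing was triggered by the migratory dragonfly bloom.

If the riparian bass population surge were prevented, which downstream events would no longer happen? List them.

the coastal crayfish displacement, the crayfish displacement, the dragonfly recruitment failure, the invasive heron population decline, the riparian dragonfly range expansion

Downstream of the riparian bass population surge: the crayfish displacement, the riparian dragonfly range expansion, the dragonfly recruitment failure, the coastal crayfish displacement, the upstream crayfish recruitment failure, the invasive heron population decline, the native trout population decline, the planktonic zooplankton population surge.
Of those, still caused via another path: the upstream crayfish recruitment failure, the native trout population decline, the planktonic zooplankton population surge.
The remainder have no surviving cause.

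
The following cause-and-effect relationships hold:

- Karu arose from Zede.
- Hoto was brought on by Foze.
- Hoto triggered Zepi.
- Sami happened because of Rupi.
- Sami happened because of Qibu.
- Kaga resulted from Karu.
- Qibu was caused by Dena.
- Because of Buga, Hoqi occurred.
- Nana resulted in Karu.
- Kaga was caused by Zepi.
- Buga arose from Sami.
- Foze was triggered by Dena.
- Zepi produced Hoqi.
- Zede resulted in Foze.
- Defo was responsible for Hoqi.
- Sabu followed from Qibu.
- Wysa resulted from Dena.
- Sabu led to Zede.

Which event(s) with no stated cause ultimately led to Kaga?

Tracing upstream from Kaga: Kaga ← Zepi ← Hoto ← Foze ← Dena.
A separate upstream branch: Kaga ← Karu ← Nana.
Each of those chain origins has no stated cause.

Dena, Nana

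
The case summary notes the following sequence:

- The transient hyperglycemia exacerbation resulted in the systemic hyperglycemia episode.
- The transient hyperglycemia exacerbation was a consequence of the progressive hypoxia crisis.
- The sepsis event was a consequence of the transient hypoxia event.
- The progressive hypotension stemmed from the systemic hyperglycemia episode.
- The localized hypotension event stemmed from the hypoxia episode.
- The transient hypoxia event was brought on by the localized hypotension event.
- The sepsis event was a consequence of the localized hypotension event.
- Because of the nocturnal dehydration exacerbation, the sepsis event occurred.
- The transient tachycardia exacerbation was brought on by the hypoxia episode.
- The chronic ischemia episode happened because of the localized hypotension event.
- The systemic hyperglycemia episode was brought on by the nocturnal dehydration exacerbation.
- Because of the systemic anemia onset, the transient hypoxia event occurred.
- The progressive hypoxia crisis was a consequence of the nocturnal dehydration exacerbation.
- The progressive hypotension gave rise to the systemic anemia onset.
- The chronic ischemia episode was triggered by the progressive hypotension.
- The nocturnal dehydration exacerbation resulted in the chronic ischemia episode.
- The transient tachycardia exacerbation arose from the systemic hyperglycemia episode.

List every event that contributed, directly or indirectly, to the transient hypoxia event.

Immediate causes of the transient hypoxia event: the localized hypotension event, the systemic anemia onset.
Further upstream: the nocturnal dehydration exacerbation, the progressive hypoxia crisis, the transient hyperglycemia exacerbation, the hypoxia episode, the systemic hyperglycemia episode, the progressive hypotension.

the hypoxia episode, the localized hypotension event, the nocturnal dehydration exacerbation, the progressive hypotension, the progressive hypoxia crisis, the systemic anemia onset, the systemic hyperglycemia episode, the transient hyperglycemia exacerbation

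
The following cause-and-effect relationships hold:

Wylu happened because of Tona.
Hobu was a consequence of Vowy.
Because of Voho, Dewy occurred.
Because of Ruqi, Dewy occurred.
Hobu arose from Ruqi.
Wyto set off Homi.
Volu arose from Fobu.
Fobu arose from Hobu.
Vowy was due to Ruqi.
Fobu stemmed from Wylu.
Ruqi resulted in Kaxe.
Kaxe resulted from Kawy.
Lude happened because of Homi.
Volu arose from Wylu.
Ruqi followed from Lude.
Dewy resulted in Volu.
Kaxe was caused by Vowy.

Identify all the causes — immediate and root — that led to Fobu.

Hobu, Homi, Lude, Ruqi, Tona, Vowy, Wylu, Wyto

Immediate causes of Fobu: Wylu, Hobu.
Further upstream: Wyto, Tona, Homi, Lude, Ruqi, Vowy.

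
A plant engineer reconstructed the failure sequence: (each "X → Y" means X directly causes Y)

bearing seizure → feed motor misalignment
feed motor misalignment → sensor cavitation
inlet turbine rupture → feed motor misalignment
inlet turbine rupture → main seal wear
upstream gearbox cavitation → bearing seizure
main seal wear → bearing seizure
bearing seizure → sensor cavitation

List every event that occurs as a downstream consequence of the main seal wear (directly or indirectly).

Direct effects: the bearing seizure.
2 steps out: the feed motor misalignment, the sensor cavitation.
Not reachable from it: the inlet turbine rupture, the upstream gearbox cavitation.

the bearing seizure, the feed motor misalignment, the sensor cavitation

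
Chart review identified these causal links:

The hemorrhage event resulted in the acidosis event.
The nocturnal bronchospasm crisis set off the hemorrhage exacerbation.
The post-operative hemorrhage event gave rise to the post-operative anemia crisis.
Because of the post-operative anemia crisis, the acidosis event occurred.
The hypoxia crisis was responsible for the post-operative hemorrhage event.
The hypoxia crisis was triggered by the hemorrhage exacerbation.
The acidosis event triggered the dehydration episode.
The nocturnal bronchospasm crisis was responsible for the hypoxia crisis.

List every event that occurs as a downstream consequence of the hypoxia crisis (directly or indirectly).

the acidosis event, the dehydration episode, the post-operative anemia crisis, the post-operative hemorrhage event

Direct effects: the post-operative hemorrhage event.
2 steps out: the post-operative anemia crisis.
3 steps out: the acidosis event.
4 steps out: the dehydration episode.
Not reachable from it: the nocturnal bronchospasm crisis, the hemorrhage exacerbation, the hemorrhage event.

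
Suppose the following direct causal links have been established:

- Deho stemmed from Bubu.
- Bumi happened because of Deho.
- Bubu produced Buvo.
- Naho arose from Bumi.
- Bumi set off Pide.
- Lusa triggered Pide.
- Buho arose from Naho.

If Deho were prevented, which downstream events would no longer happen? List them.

Downstream of Deho: Bumi, Naho, Buho, Pide.
Of those, still caused via another path: Pide.
The remainder have no surviving cause.

Buho, Bumi, Naho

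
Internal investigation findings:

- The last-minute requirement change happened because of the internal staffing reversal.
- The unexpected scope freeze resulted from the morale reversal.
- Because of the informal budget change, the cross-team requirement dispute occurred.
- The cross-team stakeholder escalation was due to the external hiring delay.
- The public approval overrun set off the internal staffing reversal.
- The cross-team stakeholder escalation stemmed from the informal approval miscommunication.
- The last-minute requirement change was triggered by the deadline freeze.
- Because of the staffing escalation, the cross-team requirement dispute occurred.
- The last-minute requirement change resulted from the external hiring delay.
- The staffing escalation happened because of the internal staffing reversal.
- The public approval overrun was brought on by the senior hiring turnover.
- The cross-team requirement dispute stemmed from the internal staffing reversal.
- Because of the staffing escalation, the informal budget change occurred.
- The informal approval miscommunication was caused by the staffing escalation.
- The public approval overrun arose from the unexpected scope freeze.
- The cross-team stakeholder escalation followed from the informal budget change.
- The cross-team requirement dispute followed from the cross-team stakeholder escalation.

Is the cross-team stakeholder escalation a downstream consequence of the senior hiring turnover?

There is a causal chain: the senior hiring turnover → the public approval overrun → the internal staffing reversal → the staffing escalation → the informal approval miscommunication → the cross-team stakeholder escalation.

Yes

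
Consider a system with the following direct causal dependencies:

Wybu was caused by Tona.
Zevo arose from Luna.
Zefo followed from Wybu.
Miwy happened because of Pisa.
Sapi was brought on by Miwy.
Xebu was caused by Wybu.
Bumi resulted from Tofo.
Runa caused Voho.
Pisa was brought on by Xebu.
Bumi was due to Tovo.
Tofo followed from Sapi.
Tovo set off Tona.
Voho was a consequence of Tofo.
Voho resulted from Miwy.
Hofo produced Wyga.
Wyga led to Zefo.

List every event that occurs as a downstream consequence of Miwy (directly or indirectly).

Direct effects: Sapi, Voho.
2 steps out: Tofo.
3 steps out: Bumi.
Not reachable from it: Tovo, Tona, Wybu, Xebu, Pisa, Hofo, Runa, Luna, Zevo, Wyga, Zefo.

Bumi, Sapi, Tofo, Voho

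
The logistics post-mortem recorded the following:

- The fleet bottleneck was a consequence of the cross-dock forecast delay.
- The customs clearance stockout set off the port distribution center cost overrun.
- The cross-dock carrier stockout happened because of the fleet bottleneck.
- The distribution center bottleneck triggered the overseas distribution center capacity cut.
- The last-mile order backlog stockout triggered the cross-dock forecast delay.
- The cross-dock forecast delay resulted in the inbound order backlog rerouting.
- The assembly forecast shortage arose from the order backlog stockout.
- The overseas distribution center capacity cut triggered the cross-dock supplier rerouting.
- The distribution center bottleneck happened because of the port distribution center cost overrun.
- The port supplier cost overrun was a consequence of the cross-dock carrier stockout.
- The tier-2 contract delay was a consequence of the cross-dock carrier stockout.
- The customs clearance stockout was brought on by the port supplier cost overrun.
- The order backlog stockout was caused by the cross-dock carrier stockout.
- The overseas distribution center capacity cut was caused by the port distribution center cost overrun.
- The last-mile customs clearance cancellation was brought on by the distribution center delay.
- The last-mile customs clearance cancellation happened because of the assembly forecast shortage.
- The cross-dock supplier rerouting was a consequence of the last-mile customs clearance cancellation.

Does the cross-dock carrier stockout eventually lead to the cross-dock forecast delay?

No

The cross-dock carrier stockout leads to the port supplier cost overrun, the customs clearance stockout, the tier-2 contract delay, the order backlog stockout, the port distribution center cost overrun, the assembly forecast shortage, the distribution center bottleneck, the last-mile customs clearance cancellation, the overseas distribution center capacity cut, the cross-dock supplier rerouting; the cross-dock forecast delay is not among them.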